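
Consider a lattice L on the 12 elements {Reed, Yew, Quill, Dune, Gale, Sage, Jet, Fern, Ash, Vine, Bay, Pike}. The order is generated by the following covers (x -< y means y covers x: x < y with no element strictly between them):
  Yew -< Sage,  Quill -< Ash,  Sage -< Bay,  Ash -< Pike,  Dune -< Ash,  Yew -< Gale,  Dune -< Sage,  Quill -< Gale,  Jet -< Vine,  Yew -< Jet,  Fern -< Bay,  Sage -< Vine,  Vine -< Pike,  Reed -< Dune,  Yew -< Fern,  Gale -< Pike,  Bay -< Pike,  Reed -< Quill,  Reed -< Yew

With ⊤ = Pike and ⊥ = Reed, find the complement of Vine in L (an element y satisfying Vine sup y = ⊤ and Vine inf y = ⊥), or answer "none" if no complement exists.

Quill

Need y with Vine ∨ y = Pike and Vine ∧ y = Reed.
Checking each element gives: Quill.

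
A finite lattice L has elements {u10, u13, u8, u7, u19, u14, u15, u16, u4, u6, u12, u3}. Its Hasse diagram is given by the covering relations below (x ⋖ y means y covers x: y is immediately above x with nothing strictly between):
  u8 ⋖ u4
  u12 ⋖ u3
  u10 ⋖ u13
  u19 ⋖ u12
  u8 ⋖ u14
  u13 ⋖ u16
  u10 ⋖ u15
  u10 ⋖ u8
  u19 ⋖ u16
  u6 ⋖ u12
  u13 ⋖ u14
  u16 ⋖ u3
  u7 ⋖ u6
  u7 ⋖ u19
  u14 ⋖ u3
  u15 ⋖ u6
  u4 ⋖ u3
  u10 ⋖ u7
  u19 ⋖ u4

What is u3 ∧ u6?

u6

Common lower bounds of {u3, u6}: u10, u15, u6, u7.
The greatest among these is u6.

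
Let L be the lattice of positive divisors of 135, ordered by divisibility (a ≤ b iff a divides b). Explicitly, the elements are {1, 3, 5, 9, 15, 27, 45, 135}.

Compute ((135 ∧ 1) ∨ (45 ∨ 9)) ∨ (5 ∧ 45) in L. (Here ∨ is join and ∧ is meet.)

135 ∧ 1 = 1
45 ∨ 9 = 45
1 ∨ 45 = 45
5 ∧ 45 = 5
45 ∨ 5 = 45

45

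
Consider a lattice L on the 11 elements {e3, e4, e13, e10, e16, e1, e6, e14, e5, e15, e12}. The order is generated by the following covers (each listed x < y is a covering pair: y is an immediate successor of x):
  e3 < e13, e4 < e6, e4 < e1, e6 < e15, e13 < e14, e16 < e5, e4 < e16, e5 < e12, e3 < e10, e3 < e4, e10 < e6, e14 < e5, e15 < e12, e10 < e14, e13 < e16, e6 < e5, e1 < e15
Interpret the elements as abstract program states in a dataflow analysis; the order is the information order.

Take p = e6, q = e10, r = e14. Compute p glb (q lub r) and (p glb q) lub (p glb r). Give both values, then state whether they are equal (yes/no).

q lub r = e14, so p glb (q lub r) = e6 glb e14 = e10.
p glb q = e10 and p glb r = e10, so (p glb q) lub (p glb r) = e10 lub e10 = e10.
Equal: yes.

e10; e10; yes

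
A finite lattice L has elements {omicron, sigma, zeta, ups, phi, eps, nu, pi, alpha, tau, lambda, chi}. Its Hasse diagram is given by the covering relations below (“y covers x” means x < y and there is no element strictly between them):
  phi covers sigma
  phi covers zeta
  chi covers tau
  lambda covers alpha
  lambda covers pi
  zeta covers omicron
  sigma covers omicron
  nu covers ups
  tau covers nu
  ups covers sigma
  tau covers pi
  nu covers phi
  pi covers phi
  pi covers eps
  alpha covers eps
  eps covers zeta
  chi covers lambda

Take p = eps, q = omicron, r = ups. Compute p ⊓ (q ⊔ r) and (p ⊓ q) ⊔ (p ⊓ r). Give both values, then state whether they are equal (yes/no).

omicron; omicron; yes

q ⊔ r = ups, so p ⊓ (q ⊔ r) = eps ⊓ ups = omicron.
p ⊓ q = omicron and p ⊓ r = omicron, so (p ⊓ q) ⊔ (p ⊓ r) = omicron ⊔ omicron = omicron.
Equal: yes.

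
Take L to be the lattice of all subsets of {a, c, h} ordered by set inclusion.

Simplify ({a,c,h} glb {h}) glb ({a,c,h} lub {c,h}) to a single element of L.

{h}

{a,c,h} ∧ {h} = {h}
{a,c,h} ∨ {c,h} = {a,c,h}
{h} ∧ {a,c,h} = {h}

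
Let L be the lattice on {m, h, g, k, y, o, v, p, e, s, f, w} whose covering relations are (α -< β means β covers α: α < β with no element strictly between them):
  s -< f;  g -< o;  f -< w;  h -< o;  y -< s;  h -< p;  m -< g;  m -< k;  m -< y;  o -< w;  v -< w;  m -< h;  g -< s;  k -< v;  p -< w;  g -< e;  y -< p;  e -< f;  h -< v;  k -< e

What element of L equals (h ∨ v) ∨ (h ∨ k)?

h ∨ v = v
h ∨ k = v
v ∨ v = v

v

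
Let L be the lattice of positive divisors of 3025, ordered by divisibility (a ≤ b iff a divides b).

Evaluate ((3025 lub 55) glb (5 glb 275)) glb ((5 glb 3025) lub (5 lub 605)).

5

3025 ∨ 55 = 3025
5 ∧ 275 = 5
3025 ∧ 5 = 5
5 ∧ 3025 = 5
5 ∨ 605 = 605
5 ∨ 605 = 605
5 ∧ 605 = 5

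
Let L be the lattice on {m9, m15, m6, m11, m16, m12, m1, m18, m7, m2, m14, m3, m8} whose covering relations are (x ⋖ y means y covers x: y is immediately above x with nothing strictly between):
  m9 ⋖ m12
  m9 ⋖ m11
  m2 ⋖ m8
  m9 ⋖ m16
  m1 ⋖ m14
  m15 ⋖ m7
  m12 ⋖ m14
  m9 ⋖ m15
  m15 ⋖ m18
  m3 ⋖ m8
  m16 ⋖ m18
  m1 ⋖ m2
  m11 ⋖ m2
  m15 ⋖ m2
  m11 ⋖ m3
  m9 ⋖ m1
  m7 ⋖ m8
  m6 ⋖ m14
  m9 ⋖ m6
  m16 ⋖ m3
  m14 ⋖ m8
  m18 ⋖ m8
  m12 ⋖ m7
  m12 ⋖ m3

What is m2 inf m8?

m2

Common lower bounds of {m2, m8}: m1, m11, m15, m2, m9.
The greatest among these is m2.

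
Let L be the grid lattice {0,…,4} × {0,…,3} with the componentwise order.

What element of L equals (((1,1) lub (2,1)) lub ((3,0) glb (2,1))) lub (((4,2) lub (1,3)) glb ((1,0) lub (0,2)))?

(2,2)

(1,1) ∨ (2,1) = (2,1)
(3,0) ∧ (2,1) = (2,0)
(2,1) ∨ (2,0) = (2,1)
(4,2) ∨ (1,3) = (4,3)
(1,0) ∨ (0,2) = (1,2)
(4,3) ∧ (1,2) = (1,2)
(2,1) ∨ (1,2) = (2,2)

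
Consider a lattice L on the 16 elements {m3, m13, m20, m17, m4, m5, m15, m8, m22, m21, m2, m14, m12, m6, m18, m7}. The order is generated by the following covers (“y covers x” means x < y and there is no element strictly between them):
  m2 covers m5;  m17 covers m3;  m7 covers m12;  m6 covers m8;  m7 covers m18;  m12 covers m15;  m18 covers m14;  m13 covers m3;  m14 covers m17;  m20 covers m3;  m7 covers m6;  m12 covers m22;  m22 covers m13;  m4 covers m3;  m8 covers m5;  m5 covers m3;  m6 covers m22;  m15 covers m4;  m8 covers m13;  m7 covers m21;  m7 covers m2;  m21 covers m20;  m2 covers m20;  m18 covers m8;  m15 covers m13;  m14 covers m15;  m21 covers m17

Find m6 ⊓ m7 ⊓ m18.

m8

Common lower bounds of {m6, m7, m18}: m13, m3, m5, m8.
The greatest among these is m8.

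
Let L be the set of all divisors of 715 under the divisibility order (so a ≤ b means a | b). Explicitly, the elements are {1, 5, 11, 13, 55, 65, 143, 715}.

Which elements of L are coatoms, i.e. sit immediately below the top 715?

143, 55, 65

The coatoms are exactly the elements covered by 715: 143, 55, 65.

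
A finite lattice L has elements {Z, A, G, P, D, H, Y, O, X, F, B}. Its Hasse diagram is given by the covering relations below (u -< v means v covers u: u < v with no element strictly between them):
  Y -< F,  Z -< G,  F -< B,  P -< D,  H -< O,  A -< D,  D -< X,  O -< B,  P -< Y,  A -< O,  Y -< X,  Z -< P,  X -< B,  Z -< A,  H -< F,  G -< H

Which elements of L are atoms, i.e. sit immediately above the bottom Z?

A, G, P

The atoms are exactly the elements that cover Z: A, G, P.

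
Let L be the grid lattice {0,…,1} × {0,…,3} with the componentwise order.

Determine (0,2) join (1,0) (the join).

Common upper bounds of {(0,2), (1,0)}: (1,2), (1,3).
The least among these is (1,2).

(1,2)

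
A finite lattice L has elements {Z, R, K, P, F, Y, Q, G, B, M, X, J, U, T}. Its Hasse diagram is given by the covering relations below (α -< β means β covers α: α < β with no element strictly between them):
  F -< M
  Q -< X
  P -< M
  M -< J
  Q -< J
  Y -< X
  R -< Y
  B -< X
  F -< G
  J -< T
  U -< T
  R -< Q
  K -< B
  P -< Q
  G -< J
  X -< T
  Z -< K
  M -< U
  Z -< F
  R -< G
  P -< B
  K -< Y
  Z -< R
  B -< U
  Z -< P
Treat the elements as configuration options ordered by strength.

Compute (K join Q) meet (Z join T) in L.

X

K ∨ Q = X
Z ∨ T = T
X ∧ T = X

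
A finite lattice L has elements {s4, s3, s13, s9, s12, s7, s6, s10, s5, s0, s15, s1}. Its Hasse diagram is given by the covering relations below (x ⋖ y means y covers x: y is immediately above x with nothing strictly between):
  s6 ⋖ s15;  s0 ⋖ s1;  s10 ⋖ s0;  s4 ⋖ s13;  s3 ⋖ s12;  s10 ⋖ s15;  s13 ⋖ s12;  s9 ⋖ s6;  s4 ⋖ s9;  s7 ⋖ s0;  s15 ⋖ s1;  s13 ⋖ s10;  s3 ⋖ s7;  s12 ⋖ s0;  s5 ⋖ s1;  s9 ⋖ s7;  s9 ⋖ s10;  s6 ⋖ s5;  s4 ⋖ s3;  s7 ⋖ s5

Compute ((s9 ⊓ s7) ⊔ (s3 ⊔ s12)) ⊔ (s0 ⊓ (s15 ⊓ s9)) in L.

s0

s9 ∧ s7 = s9
s3 ∨ s12 = s12
s9 ∨ s12 = s0
s15 ∧ s9 = s9
s0 ∧ s9 = s9
s0 ∨ s9 = s0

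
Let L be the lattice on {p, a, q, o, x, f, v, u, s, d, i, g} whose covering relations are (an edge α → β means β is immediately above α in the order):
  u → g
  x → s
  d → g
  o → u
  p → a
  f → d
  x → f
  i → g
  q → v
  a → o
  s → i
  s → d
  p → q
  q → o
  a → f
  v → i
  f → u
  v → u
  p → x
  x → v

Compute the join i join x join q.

i

Common upper bounds of {i, x, q}: g, i.
The least among these is i.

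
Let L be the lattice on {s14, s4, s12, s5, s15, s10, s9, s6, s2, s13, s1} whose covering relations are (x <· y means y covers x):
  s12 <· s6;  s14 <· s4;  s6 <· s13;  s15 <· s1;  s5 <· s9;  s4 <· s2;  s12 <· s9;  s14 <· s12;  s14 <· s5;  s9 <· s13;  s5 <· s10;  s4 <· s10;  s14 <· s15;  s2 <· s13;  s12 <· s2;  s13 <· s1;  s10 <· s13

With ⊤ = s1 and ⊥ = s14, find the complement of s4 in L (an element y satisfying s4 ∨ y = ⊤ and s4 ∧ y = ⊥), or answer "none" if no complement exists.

Need y with s4 ∨ y = s1 and s4 ∧ y = s14.
Checking each element gives: s15.

s15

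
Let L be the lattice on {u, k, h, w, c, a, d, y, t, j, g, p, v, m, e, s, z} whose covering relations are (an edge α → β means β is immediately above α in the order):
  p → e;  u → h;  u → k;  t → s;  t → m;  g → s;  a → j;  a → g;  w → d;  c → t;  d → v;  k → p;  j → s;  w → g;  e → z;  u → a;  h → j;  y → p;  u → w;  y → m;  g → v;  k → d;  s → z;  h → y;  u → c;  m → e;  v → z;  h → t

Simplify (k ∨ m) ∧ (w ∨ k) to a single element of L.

k ∨ m = e
w ∨ k = d
e ∧ d = k

k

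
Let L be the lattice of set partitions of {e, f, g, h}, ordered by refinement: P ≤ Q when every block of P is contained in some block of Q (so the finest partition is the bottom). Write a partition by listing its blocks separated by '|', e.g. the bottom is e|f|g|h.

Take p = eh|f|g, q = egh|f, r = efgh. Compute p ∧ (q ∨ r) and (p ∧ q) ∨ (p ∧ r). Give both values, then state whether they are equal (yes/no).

eh|f|g; eh|f|g; yes

q ∨ r = efgh, so p ∧ (q ∨ r) = eh|f|g ∧ efgh = eh|f|g.
p ∧ q = eh|f|g and p ∧ r = eh|f|g, so (p ∧ q) ∨ (p ∧ r) = eh|f|g ∨ eh|f|g = eh|f|g.
Equal: yes.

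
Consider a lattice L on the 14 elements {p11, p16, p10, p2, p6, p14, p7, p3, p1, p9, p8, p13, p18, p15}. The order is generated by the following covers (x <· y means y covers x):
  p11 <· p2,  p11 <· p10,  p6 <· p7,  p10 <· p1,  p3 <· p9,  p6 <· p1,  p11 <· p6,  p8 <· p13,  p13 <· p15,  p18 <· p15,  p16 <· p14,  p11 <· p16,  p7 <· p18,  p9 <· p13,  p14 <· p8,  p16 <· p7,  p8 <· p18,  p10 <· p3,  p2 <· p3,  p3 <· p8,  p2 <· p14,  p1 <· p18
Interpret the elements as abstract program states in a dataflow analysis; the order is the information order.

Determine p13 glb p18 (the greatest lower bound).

Common lower bounds of {p13, p18}: p10, p11, p14, p16, p2, p3, p8.
The greatest among these is p8.

p8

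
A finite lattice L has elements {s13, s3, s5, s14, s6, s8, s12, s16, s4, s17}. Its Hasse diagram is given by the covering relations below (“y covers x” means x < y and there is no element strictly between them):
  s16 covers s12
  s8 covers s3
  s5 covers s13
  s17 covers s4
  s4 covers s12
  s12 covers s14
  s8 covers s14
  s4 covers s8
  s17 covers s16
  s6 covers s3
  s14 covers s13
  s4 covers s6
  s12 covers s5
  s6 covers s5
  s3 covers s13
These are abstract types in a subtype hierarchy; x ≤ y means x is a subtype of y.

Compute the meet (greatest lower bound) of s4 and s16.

s12

Common lower bounds of {s4, s16}: s12, s13, s14, s5.
The greatest among these is s12.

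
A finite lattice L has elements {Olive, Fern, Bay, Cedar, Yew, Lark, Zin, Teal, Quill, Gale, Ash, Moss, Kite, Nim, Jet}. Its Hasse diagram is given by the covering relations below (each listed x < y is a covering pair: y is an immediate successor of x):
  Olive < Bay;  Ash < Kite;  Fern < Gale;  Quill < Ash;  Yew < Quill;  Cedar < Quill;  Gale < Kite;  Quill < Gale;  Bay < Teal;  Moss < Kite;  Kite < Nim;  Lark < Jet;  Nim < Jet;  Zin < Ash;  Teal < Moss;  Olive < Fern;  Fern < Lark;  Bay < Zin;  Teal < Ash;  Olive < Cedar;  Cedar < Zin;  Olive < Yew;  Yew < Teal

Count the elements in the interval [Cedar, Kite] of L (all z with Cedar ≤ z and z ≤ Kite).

6

The interval [Cedar, Kite] = {Ash, Cedar, Gale, Kite, Quill, Zin}, which has 6 elements.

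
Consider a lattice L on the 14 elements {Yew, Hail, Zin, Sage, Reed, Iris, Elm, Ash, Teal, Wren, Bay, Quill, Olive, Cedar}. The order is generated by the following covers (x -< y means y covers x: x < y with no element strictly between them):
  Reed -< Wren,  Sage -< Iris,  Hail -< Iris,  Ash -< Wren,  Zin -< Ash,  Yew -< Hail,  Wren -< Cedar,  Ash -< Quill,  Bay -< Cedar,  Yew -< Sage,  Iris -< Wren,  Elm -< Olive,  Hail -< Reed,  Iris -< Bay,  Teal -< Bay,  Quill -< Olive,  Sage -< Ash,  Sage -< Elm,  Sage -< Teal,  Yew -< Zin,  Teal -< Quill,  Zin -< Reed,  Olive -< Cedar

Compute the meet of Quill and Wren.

Common lower bounds of {Quill, Wren}: Ash, Sage, Yew, Zin.
The greatest among these is Ash.

Ash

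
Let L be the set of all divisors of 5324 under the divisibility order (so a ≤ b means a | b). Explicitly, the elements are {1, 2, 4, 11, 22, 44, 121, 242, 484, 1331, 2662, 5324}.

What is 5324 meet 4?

Common lower bounds of {5324, 4}: 1, 2, 4.
The greatest among these is 4.

4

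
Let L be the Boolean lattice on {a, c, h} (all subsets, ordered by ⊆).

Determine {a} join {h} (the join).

Common upper bounds of {{a}, {h}}: {a,c,h}, {a,h}.
The least among these is {a,h}.

{a,h}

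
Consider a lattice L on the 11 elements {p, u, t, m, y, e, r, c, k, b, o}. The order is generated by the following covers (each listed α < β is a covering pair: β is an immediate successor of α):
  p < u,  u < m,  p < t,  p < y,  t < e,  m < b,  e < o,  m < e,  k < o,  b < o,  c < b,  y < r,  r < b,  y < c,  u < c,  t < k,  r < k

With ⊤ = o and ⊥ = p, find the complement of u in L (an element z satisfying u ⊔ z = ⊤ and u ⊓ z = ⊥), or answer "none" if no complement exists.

Need z with u ∨ z = o and u ∧ z = p.
Checking each element gives: k.

k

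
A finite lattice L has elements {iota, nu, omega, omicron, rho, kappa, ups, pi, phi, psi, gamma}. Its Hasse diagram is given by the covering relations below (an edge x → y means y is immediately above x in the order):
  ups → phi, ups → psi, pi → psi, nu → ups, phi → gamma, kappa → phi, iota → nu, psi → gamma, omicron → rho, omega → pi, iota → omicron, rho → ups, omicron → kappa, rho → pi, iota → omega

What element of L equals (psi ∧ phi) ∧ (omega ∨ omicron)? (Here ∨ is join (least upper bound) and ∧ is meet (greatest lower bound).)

psi ∧ phi = ups
omega ∨ omicron = pi
ups ∧ pi = rho

rho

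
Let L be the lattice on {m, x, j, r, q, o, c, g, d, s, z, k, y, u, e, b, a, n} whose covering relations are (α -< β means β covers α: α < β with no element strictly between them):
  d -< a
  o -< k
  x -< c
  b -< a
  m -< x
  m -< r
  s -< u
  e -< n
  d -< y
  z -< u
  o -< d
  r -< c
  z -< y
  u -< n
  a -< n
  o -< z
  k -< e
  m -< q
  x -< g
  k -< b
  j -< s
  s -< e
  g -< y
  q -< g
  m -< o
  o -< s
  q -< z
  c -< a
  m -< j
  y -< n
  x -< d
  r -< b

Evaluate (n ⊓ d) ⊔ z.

y

n ∧ d = d
d ∨ z = y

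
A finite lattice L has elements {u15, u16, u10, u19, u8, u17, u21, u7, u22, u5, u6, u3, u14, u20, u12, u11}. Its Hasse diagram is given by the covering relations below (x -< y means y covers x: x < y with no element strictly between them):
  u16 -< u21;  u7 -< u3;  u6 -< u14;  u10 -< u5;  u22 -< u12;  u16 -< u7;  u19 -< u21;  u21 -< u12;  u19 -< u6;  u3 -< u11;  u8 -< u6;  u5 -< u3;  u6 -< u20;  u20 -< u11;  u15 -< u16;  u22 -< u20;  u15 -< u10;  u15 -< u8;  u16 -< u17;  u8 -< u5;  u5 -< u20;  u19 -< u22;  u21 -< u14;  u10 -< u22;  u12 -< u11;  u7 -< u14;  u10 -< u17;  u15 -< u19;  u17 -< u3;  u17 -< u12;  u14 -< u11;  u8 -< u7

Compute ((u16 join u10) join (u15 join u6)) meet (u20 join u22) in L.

u16 ∨ u10 = u17
u15 ∨ u6 = u6
u17 ∨ u6 = u11
u20 ∨ u22 = u20
u11 ∧ u20 = u20

u20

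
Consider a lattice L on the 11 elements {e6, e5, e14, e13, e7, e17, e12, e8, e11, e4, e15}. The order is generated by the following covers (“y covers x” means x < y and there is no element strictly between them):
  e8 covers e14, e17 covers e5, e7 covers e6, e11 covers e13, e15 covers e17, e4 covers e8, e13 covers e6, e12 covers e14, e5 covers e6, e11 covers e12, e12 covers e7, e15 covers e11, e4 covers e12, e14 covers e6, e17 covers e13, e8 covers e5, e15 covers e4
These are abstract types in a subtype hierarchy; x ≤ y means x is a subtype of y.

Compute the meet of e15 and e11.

e11

Common lower bounds of {e15, e11}: e11, e12, e13, e14, e6, e7.
The greatest among these is e11.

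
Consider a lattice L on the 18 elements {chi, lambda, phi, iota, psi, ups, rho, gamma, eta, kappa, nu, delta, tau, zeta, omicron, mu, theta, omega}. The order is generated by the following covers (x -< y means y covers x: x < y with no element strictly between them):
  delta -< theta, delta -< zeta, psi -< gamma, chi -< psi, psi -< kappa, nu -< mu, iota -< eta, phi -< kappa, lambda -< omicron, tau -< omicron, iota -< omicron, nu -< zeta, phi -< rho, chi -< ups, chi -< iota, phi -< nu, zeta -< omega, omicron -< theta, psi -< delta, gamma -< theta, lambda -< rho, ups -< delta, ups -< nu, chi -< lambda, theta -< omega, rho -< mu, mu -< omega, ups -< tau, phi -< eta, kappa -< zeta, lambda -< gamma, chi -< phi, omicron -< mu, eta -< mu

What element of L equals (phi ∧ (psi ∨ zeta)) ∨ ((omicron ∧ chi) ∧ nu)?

psi ∨ zeta = zeta
phi ∧ zeta = phi
omicron ∧ chi = chi
chi ∧ nu = chi
phi ∨ chi = phi

phi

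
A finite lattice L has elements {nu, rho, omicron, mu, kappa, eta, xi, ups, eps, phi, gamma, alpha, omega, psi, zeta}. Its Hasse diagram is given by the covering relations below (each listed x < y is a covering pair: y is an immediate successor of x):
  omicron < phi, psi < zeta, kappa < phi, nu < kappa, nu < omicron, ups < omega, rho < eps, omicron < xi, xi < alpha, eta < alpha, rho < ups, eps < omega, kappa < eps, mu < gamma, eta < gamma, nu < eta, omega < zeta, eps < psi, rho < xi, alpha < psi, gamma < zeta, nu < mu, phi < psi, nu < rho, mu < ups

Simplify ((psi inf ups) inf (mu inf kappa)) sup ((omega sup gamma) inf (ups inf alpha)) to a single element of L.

rho

psi ∧ ups = rho
mu ∧ kappa = nu
rho ∧ nu = nu
omega ∨ gamma = zeta
ups ∧ alpha = rho
zeta ∧ rho = rho
nu ∨ rho = rho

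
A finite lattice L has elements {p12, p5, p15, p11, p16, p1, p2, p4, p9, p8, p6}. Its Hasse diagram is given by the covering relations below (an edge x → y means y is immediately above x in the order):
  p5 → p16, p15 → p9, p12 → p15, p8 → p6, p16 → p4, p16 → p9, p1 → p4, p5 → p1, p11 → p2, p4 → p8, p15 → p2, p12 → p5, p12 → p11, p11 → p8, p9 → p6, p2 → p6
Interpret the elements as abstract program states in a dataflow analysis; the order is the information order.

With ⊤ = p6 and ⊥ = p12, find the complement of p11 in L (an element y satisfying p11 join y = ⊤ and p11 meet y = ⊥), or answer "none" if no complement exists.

p9

Need y with p11 ∨ y = p6 and p11 ∧ y = p12.
Checking each element gives: p9.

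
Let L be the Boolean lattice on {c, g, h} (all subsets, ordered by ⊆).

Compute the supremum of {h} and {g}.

Common upper bounds of {{h}, {g}}: {c,g,h}, {g,h}.
The least among these is {g,h}.

{g,h}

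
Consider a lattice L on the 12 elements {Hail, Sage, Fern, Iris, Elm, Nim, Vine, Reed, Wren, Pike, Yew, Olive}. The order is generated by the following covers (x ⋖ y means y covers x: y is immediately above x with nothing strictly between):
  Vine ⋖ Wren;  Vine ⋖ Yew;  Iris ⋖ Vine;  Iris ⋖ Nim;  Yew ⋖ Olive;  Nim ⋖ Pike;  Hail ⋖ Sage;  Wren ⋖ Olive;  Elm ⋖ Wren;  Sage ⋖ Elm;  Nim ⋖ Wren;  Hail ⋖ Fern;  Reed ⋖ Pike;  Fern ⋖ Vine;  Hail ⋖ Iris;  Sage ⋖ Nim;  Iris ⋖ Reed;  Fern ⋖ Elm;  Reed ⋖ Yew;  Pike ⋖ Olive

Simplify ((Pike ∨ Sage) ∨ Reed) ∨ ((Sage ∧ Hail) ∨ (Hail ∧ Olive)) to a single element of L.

Pike

Pike ∨ Sage = Pike
Pike ∨ Reed = Pike
Sage ∧ Hail = Hail
Hail ∧ Olive = Hail
Hail ∨ Hail = Hail
Pike ∨ Hail = Pike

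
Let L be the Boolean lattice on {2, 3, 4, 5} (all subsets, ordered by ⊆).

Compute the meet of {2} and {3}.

∅

Under ⊆, meet is intersection: {2} ∩ {3} = ∅.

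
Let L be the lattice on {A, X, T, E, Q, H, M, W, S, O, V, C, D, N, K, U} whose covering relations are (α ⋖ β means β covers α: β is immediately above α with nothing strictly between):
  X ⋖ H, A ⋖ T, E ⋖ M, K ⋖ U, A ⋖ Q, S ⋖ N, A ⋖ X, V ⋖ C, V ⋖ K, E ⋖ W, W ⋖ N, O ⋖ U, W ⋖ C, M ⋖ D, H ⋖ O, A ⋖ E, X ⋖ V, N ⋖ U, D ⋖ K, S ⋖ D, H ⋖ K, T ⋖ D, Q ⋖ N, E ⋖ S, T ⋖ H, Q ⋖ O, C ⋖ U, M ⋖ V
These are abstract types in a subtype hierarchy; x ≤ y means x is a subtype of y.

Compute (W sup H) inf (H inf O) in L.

H

W ∨ H = U
H ∧ O = H
U ∧ H = H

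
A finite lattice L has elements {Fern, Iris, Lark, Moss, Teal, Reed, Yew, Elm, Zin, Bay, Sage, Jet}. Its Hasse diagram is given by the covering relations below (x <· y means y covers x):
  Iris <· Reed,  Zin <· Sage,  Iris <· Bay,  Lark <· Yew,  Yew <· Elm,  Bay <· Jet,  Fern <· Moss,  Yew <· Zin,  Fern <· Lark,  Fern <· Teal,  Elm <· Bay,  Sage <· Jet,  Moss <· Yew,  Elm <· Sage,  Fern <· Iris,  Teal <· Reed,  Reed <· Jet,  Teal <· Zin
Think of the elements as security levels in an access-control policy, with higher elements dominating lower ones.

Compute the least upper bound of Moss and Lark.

Common upper bounds of {Moss, Lark}: Bay, Elm, Jet, Sage, Yew, Zin.
The least among these is Yew.

Yew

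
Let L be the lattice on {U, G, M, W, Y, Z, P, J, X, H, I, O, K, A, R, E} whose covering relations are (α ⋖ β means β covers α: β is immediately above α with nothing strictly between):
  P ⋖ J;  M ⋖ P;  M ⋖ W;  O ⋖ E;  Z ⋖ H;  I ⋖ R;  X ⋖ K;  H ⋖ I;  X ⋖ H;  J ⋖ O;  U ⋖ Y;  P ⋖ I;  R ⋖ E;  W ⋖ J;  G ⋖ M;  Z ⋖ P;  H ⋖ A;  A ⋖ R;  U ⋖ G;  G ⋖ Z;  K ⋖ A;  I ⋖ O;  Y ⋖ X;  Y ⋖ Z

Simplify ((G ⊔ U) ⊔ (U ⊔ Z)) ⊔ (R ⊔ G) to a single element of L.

G ∨ U = G
U ∨ Z = Z
G ∨ Z = Z
R ∨ G = R
Z ∨ R = R

R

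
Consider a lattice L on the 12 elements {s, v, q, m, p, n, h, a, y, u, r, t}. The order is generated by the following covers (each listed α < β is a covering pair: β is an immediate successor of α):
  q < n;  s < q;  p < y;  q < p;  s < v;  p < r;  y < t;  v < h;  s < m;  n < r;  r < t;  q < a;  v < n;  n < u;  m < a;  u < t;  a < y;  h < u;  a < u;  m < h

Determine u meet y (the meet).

Common lower bounds of {u, y}: a, m, q, s.
The greatest among these is a.

a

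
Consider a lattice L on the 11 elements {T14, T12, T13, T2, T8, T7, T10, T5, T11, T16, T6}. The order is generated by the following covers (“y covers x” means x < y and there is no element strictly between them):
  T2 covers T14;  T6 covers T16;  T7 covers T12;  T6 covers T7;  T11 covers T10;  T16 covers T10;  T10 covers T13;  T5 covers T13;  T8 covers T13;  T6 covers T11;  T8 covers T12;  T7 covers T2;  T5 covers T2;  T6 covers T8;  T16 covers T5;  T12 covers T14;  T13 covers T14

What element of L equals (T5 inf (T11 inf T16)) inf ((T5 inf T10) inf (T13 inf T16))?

T11 ∧ T16 = T10
T5 ∧ T10 = T13
T5 ∧ T10 = T13
T13 ∧ T16 = T13
T13 ∧ T13 = T13
T13 ∧ T13 = T13

T13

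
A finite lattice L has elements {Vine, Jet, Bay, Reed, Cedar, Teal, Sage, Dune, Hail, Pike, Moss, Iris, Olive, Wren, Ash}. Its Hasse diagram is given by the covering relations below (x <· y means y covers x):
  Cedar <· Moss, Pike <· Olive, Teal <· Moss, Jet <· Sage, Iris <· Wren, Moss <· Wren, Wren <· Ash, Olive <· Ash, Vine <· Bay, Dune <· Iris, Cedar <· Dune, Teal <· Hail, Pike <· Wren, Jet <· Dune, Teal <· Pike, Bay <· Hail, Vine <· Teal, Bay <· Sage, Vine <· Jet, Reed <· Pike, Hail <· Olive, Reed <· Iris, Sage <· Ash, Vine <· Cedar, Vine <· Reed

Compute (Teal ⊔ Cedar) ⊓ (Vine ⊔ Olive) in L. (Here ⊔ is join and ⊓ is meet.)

Teal ∨ Cedar = Moss
Vine ∨ Olive = Olive
Moss ∧ Olive = Teal

Teal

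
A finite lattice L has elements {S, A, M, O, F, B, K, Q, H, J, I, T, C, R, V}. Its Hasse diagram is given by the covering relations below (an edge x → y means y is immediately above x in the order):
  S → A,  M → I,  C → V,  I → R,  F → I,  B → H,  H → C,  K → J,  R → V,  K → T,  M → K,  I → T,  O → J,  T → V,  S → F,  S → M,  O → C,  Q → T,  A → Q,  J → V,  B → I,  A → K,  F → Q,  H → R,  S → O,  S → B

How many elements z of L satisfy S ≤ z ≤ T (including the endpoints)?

The interval [S, T] = {A, B, F, I, K, M, Q, S, T}, which has 9 elements.

9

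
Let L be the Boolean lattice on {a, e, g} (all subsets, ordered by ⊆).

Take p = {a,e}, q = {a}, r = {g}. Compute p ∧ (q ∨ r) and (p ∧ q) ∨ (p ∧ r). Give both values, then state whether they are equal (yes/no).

q ∨ r = {a,g}, so p ∧ (q ∨ r) = {a,e} ∧ {a,g} = {a}.
p ∧ q = {a} and p ∧ r = {}, so (p ∧ q) ∨ (p ∧ r) = {a} ∨ {} = {a}.
Equal: yes.

{a}; {a}; yes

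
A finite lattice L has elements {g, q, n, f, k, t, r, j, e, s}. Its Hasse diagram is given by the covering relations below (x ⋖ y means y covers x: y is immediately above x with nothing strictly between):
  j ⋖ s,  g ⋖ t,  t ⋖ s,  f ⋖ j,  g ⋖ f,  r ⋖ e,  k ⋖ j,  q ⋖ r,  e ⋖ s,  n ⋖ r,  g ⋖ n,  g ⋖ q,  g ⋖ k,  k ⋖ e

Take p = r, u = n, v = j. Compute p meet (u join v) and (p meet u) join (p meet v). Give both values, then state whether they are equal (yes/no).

u join v = s, so p meet (u join v) = r meet s = r.
p meet u = n and p meet v = g, so (p meet u) join (p meet v) = n join g = n.
Equal: no.

r; n; no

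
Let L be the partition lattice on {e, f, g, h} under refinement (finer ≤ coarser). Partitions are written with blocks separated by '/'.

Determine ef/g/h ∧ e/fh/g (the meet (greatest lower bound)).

The meet (common refinement) of ef/g/h and e/fh/g intersects blocks pairwise, giving e/f/g/h.

e/f/g/h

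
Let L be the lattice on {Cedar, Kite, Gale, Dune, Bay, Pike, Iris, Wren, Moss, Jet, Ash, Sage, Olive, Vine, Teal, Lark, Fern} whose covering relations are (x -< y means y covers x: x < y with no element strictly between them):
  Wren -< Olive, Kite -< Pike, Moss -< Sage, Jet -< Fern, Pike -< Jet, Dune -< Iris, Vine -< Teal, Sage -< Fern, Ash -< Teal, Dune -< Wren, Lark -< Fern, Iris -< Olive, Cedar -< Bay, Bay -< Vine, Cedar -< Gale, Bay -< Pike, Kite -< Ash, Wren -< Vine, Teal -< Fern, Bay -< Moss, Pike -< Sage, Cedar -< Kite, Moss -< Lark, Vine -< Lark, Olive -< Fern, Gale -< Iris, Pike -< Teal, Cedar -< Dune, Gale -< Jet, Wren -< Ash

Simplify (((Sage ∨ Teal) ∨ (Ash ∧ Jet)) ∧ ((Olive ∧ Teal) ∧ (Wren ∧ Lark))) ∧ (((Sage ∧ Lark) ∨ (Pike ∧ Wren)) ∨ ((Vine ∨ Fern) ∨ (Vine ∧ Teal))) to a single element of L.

Wren

Sage ∨ Teal = Fern
Ash ∧ Jet = Kite
Fern ∨ Kite = Fern
Olive ∧ Teal = Wren
Wren ∧ Lark = Wren
Wren ∧ Wren = Wren
Fern ∧ Wren = Wren
Sage ∧ Lark = Moss
Pike ∧ Wren = Cedar
Moss ∨ Cedar = Moss
Vine ∨ Fern = Fern
Vine ∧ Teal = Vine
Fern ∨ Vine = Fern
Moss ∨ Fern = Fern
Wren ∧ Fern = Wren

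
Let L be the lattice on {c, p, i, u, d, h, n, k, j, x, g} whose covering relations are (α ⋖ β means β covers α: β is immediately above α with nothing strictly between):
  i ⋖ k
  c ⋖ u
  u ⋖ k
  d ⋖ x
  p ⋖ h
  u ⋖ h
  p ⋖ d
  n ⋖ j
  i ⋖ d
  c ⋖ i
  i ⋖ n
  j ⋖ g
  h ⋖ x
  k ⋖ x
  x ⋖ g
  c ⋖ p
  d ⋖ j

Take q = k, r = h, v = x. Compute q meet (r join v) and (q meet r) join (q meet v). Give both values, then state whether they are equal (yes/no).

r join v = x, so q meet (r join v) = k meet x = k.
q meet r = u and q meet v = k, so (q meet r) join (q meet v) = u join k = k.
Equal: yes.

k; k; yes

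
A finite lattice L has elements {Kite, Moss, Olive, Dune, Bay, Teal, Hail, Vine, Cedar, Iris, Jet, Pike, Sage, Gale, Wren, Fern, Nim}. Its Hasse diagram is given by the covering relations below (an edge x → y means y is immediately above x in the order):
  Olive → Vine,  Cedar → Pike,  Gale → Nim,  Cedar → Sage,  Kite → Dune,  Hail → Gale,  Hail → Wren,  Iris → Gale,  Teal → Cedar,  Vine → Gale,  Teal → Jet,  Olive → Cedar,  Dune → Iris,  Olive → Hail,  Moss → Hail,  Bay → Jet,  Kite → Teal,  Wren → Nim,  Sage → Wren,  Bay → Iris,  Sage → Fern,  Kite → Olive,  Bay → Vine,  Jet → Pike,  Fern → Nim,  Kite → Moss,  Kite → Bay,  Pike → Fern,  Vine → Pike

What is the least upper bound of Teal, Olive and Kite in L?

Cedar

Common upper bounds of {Teal, Olive, Kite}: Cedar, Fern, Nim, Pike, Sage, Wren.
The least among these is Cedar.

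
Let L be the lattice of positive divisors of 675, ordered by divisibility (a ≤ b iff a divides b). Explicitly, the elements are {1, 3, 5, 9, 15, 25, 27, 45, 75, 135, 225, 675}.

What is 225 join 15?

225

In the divisibility order, the join is the least common multiple: lcm(225, 15) = 225.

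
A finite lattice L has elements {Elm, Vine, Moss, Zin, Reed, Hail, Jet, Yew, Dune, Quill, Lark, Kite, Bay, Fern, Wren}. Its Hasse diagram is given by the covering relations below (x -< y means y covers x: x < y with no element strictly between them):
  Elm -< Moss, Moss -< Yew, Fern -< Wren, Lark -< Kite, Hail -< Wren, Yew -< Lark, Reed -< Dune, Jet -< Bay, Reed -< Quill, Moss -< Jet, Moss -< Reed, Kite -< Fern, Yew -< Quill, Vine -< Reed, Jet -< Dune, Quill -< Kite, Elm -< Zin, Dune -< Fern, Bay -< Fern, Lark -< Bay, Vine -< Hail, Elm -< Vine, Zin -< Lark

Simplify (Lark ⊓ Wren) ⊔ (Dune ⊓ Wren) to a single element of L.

Lark ∧ Wren = Lark
Dune ∧ Wren = Dune
Lark ∨ Dune = Fern

Fern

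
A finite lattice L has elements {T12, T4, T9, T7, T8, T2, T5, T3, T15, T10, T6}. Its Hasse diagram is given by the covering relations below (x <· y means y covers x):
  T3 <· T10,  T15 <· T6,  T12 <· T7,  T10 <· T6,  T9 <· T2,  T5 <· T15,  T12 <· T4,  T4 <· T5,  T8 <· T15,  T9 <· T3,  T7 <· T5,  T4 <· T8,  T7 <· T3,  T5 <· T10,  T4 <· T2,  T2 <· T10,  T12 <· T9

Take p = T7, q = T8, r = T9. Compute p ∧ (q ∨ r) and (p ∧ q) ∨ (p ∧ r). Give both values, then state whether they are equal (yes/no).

T7; T12; no

q ∨ r = T6, so p ∧ (q ∨ r) = T7 ∧ T6 = T7.
p ∧ q = T12 and p ∧ r = T12, so (p ∧ q) ∨ (p ∧ r) = T12 ∨ T12 = T12.
Equal: no.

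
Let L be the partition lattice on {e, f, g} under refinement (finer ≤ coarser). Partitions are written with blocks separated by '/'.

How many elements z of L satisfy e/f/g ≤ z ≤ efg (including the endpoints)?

5

The interval [e/f/g, efg] = {e/f/g, e/fg, ef/g, efg, eg/f}, which has 5 elements.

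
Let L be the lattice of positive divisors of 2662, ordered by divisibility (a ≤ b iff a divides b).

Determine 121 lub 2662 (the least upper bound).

In the divisibility order, the join is the least common multiple: lcm(121, 2662) = 2662.

2662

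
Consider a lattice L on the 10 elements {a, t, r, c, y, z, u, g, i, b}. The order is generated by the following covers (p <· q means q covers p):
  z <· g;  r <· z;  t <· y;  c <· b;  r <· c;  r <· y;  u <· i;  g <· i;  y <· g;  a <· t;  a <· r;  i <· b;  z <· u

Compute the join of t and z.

g

Common upper bounds of {t, z}: b, g, i.
The least among these is g.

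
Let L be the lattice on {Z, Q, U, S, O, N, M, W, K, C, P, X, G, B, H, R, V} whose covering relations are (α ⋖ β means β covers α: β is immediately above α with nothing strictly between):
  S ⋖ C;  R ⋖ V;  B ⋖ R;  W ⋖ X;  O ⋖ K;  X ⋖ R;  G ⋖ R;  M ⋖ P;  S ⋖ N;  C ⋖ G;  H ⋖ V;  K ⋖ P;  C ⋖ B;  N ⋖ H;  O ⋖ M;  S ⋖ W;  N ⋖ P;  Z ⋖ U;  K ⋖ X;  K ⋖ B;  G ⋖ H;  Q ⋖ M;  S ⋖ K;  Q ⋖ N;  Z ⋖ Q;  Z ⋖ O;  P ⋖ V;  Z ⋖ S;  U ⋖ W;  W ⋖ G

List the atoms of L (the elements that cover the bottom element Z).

The atoms are exactly the elements that cover Z: O, Q, S, U.

O, Q, S, U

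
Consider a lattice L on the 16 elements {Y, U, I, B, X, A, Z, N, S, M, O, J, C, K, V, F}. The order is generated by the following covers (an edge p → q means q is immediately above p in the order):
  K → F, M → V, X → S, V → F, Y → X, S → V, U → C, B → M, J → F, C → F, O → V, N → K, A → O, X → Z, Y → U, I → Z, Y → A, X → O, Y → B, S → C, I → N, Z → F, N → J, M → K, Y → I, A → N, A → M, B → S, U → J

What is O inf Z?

X

Common lower bounds of {O, Z}: X, Y.
The greatest among these is X.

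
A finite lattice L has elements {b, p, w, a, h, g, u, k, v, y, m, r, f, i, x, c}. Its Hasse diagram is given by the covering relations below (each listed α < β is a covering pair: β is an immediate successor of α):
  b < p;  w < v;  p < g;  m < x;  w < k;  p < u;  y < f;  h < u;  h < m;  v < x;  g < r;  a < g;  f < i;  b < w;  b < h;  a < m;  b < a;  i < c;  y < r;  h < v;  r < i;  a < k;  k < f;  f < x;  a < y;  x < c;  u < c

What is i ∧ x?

f

Common lower bounds of {i, x}: a, b, f, k, w, y.
The greatest among these is f.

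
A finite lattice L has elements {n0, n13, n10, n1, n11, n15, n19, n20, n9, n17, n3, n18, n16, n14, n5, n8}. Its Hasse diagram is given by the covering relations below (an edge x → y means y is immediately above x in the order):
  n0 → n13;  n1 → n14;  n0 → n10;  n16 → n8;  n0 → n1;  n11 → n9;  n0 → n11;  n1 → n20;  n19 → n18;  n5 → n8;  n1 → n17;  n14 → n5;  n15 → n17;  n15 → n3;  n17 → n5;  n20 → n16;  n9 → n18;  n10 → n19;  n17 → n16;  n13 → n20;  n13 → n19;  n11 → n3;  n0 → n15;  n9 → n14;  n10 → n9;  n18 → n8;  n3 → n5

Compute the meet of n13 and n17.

Common lower bounds of {n13, n17}: n0.
The greatest among these is n0.

n0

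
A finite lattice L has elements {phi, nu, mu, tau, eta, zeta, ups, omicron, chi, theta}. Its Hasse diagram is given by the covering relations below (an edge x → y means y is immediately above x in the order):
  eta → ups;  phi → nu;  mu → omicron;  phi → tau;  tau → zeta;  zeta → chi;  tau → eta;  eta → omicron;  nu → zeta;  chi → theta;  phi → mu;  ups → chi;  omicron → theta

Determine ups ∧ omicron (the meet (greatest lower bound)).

eta

Common lower bounds of {ups, omicron}: eta, phi, tau.
The greatest among these is eta.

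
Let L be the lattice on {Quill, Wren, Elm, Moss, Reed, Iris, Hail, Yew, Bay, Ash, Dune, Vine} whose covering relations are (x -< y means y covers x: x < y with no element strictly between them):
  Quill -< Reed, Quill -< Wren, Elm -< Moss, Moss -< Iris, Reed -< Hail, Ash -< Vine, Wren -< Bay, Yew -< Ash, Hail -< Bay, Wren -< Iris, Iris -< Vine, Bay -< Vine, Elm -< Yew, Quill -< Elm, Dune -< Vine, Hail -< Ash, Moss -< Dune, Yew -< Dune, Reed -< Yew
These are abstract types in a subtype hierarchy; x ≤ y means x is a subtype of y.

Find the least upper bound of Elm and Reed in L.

Yew

Common upper bounds of {Elm, Reed}: Ash, Dune, Vine, Yew.
The least among these is Yew.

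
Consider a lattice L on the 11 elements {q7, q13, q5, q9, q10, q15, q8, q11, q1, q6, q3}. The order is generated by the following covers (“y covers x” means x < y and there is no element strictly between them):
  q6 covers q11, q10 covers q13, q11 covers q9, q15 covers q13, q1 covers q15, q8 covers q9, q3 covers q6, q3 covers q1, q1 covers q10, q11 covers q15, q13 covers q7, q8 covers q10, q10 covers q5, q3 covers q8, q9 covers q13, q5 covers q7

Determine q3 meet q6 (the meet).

Common lower bounds of {q3, q6}: q11, q13, q15, q6, q7, q9.
The greatest among these is q6.

q6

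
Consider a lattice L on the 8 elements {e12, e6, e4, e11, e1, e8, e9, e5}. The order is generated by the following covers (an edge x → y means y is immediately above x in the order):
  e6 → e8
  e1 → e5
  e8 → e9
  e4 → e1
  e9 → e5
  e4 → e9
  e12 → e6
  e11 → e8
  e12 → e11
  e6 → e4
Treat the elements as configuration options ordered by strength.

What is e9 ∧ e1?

e4

Common lower bounds of {e9, e1}: e12, e4, e6.
The greatest among these is e4.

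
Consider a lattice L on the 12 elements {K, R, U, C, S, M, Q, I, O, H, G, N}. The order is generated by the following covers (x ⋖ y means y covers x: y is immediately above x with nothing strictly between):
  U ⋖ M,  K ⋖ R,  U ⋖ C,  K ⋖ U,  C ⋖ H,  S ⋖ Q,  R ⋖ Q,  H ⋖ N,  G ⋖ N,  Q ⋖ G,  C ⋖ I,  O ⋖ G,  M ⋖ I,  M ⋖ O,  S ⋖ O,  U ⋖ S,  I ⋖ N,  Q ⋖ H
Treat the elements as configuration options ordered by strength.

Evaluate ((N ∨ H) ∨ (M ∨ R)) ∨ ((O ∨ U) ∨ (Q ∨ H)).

N ∨ H = N
M ∨ R = G
N ∨ G = N
O ∨ U = O
Q ∨ H = H
O ∨ H = N
N ∨ N = N

N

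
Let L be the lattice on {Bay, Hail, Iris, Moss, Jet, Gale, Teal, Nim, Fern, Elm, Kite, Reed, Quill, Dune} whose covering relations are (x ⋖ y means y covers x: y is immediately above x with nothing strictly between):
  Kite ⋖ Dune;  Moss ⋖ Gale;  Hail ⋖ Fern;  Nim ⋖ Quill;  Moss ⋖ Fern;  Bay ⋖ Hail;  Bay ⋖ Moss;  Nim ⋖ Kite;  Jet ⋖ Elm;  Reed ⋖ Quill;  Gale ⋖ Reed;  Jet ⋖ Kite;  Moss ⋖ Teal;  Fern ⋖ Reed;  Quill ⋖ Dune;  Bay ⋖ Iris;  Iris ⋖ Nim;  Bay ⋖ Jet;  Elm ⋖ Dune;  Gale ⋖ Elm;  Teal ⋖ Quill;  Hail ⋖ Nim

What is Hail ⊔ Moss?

Fern

Common upper bounds of {Hail, Moss}: Dune, Fern, Quill, Reed.
The least among these is Fern.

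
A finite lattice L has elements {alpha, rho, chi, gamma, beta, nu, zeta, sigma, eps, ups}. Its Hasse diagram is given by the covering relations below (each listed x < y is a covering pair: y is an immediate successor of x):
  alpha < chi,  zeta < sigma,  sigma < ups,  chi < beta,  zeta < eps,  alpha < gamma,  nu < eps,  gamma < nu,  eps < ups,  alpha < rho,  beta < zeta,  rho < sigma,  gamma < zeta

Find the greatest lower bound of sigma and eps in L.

zeta

Common lower bounds of {sigma, eps}: alpha, beta, chi, gamma, zeta.
The greatest among these is zeta.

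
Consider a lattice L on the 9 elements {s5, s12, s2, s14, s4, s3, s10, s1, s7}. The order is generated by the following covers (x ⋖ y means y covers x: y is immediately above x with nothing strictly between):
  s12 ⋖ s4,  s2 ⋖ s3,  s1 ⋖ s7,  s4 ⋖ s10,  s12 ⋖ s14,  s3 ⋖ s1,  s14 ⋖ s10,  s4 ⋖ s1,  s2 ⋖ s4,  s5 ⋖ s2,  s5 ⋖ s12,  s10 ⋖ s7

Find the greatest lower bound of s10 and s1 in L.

Common lower bounds of {s10, s1}: s12, s2, s4, s5.
The greatest among these is s4.

s4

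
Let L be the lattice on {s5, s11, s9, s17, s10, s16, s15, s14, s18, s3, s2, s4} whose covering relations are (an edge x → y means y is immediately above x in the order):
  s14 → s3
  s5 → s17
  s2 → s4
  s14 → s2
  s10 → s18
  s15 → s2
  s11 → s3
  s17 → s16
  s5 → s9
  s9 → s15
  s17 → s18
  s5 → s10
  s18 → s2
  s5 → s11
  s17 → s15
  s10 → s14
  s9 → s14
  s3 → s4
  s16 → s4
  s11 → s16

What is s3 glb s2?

s14

Common lower bounds of {s3, s2}: s10, s14, s5, s9.
The greatest among these is s14.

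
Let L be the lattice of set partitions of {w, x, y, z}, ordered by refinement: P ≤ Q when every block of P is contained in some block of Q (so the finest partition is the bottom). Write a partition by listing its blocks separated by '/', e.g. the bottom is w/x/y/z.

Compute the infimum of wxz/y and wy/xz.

w/xz/y

The meet (common refinement) of wxz/y and wy/xz intersects blocks pairwise, giving w/xz/y.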